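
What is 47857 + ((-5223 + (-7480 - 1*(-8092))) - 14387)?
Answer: 28859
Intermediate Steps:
47857 + ((-5223 + (-7480 - 1*(-8092))) - 14387) = 47857 + ((-5223 + (-7480 + 8092)) - 14387) = 47857 + ((-5223 + 612) - 14387) = 47857 + (-4611 - 14387) = 47857 - 18998 = 28859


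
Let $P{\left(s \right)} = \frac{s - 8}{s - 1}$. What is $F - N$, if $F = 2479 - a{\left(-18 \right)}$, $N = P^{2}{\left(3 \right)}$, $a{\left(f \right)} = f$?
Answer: $\frac{9963}{4} \approx 2490.8$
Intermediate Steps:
$P{\left(s \right)} = \frac{-8 + s}{-1 + s}$
$N = \frac{25}{4}$ ($N = \left(\frac{-8 + 3}{-1 + 3}\right)^{2} = \left(\frac{1}{2} \left(-5\right)\right)^{2} = \left(- \frac{5}{2}\right)^{2} = \frac{25}{4} \approx 6.25$)
$F = 2497$ ($F = 2479 - -18 = 2479 + 18 = 2497$)
$F - N = 2497 - \frac{25}{4} = \frac{9963}{4}$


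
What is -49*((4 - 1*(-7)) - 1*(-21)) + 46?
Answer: -1522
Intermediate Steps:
-49*((4 - 1*(-7)) - 1*(-21)) + 46 = -49*((4 + 7) + 21) + 46 = -49*(11 + 21) + 46 = -49*32 + 46 = -1568 + 46 = -1522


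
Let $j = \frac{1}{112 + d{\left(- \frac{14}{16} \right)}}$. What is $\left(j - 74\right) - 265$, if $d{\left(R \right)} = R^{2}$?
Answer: $- \frac{2446499}{7217} \approx -338.99$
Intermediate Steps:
$j = \frac{64}{7217}$ ($j = \frac{1}{112 + \left(- \frac{14}{16}\right)^{2}} = \frac{1}{112 + \left(\left(-14\right) \frac{1}{16}\right)^{2}} = \frac{1}{112 + \left(- \frac{7}{8}\right)^{2}} = \frac{1}{112 + \frac{49}{64}} = \frac{1}{\frac{7217}{64}} = \frac{64}{7217} \approx 0.0088679$)
$\left(j - 74\right) - 265 = \left(\frac{64}{7217} - 74\right) - 265 = - \frac{533994}{7217} - 265 = - \frac{2446499}{7217}$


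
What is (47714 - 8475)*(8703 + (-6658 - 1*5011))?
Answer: -116382874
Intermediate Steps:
(47714 - 8475)*(8703 + (-6658 - 1*5011)) = 39239*(8703 + (-6658 - 5011)) = 39239*(8703 - 11669) = 39239*(-2966) = -116382874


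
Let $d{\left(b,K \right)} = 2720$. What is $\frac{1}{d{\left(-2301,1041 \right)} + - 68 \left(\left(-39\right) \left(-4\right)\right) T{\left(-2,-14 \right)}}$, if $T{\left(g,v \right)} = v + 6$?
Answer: $\frac{1}{87584} \approx 1.1418 \cdot 10^{-5}$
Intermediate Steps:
$T{\left(g,v \right)} = 6 + v$
$\frac{1}{d{\left(-2301,1041 \right)} + - 68 \left(\left(-39\right) \left(-4\right)\right) T{\left(-2,-14 \right)}} = \frac{1}{2720 + - 68 \left(\left(-39\right) \left(-4\right)\right) \left(6 - 14\right)} = \frac{1}{2720 + \left(-68\right) 156 \left(-8\right)} = \frac{1}{2720 - -84864} = \frac{1}{2720 + 84864} = \frac{1}{87584}$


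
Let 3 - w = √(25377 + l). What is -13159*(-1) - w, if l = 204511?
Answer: 13156 + 16*√898 ≈ 13635.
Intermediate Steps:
w = 3 - 16*√898 (w = 3 - √(25377 + 204511) = 3 - √229888 = 3 - 16*√898 ≈ -476.47)
-13159*(-1) - w = -13159*(-1) - (3 - 16*√898) = 13159 + (-3 + 16*√898) = 13156 + 16*√898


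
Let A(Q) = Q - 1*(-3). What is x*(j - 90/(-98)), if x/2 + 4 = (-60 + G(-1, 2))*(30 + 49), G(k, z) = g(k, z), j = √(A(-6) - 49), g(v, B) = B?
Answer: -412740/49 - 18344*I*√13 ≈ -8423.3 - 66140.0*I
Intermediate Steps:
A(Q) = 3 + Q (A(Q) = Q + 3 = 3 + Q)
j = 2*I*√13 (j = √((3 - 6) - 49) = √(-3 - 49) = √(-52) = 2*I*√13 ≈ 7.2111*I)
G(k, z) = z
x = -9172 (x = -8 + 2*((-60 + 2)*(30 + 49)) = -8 + 2*(-58*79) = -8 + 2*(-4582) = -8 - 9164 = -9172)
x*(j - 90/(-98)) = -9172*(2*I*√13 - 90/(-98)) = -9172*(2*I*√13 - 90*(-1/98)) = -9172*(2*I*√13 + 45/49) = -9172*(45/49 + 2*I*√13) = -412740/49 - 18344*I*√13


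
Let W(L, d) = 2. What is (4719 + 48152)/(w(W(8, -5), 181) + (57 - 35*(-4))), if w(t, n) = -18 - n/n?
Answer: 52871/178 ≈ 297.03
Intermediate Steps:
w(t, n) = -19 (w(t, n) = -18 - 1*1 = -18 - 1 = -19)
(4719 + 48152)/(w(W(8, -5), 181) + (57 - 35*(-4))) = (4719 + 48152)/(-19 + (57 - 35*(-4))) = 52871/(-19 + (57 + 140)) = 52871/(-19 + 197) = 52871/178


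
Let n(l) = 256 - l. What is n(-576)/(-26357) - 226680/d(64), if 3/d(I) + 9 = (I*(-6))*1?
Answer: 782673222728/26357 ≈ 2.9695e+7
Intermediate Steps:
d(I) = 3/(-9 - 6*I) (d(I) = 3/(-9 + (I*(-6))*1) = 3/(-9 - 6*I*1) = 3/(-9 - 6*I))
n(-576)/(-26357) - 226680/d(64) = (256 - 1*(-576))/(-26357) - 226680/((-1/(3 + 2*64))) = (256 + 576)*(-1/26357) - 226680/((-1/(3 + 128))) = 832*(-1/26357) - 226680/((-1/131)) = -832/26357 - 226680/((-1*1/131)) = -832/26357 - 226680/(-1/131) = -832/26357 - 226680*(-131) = -832/26357 + 29695080 = 782673222728/26357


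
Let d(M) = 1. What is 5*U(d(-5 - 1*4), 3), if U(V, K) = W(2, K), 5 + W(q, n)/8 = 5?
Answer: 0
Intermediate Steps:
W(q, n) = 0 (W(q, n) = -40 + 8*5 = -40 + 40 = 0)
U(V, K) = 0
5*U(d(-5 - 1*4), 3) = 5*0 = 0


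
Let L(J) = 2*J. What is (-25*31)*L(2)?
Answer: -3100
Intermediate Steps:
(-25*31)*L(2) = (-25*31)*(2*2) = -775*4 = -3100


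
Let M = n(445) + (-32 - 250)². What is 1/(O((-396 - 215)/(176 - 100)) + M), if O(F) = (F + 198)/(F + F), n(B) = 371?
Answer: 1222/97617253 ≈ 1.2518e-5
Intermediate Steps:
O(F) = (198 + F)/(2*F) (O(F) = (198 + F)/((2*F)) = (198 + F)*(1/(2*F)) = (198 + F)/(2*F))
M = 79895 (M = 371 + (-32 - 250)² = 371 + (-282)² = 371 + 79524 = 79895)
1/(O((-396 - 215)/(176 - 100)) + M) = 1/((198 + (-396 - 215)/(176 - 100))/(2*(((-396 - 215)/(176 - 100)))) + 79895) = 1/((198 - 611/76)/(2*((-611/76))) + 79895) = 1/((198 - 611*1/76)/(2*((-611*1/76))) + 79895) = 1/((198 - 611/76)/(2*(-611/76)) + 79895) = 1/((½)*(-76/611)*(14437/76) + 79895) = 1/(-14437/1222 + 79895) = 1/(97617253/1222) = 1222/97617253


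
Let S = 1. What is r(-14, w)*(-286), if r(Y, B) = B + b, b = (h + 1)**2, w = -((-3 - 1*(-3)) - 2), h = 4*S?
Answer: -7722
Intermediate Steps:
h = 4 (h = 4*1 = 4)
w = 2 (w = -((-3 + 3) - 2) = -(0 - 2) = -1*(-2) = 2)
b = 25 (b = (4 + 1)**2 = 5**2 = 25)
r(Y, B) = 25 + B (r(Y, B) = B + 25 = 25 + B)
r(-14, w)*(-286) = (25 + 2)*(-286) = 27*(-286) = -7722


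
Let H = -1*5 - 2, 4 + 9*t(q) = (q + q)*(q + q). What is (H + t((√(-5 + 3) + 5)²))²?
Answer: -5211199/81 + 4596320*I*√2/81 ≈ -64336.0 + 80249.0*I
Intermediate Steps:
t(q) = -4/9 + 4*q²/9 (t(q) = -4/9 + ((q + q)*(q + q))/9 = -4/9 + ((2*q)*(2*q))/9 = -4/9 + (4*q²)/9 = -4/9 + 4*q²/9)
H = -7 (H = -5 - 2 = -7)
(H + t((√(-5 + 3) + 5)²))² = (-7 + (-4/9 + 4*((√(-5 + 3) + 5)²)²/9))² = (-7 + (-4/9 + 4*((√(-2) + 5)²)²/9))² = (-7 + (-4/9 + 4*((I*√2 + 5)²)²/9))² = (-7 + (-4/9 + 4*((5 + I*√2)²)²/9))² = (-7 + (-4/9 + 4*(5 + I*√2)⁴/9))² = (-67/9 + 4*(5 + I*√2)⁴/9)²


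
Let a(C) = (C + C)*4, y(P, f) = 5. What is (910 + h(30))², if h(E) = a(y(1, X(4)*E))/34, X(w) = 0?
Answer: 239940100/289 ≈ 8.3024e+5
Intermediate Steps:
a(C) = 8*C (a(C) = (2*C)*4 = 8*C)
h(E) = 20/17 (h(E) = (8*5)/34 = 40*(1/34) = 20/17)
(910 + h(30))² = (910 + 20/17)² = (15490/17)² = 239940100/289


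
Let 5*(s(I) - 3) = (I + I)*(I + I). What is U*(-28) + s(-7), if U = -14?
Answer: 2171/5 ≈ 434.20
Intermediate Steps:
s(I) = 3 + 4*I**2/5 (s(I) = 3 + ((I + I)*(I + I))/5 = 3 + ((2*I)*(2*I))/5 = 3 + (4*I**2)/5 = 3 + 4*I**2/5)
U*(-28) + s(-7) = -14*(-28) + (3 + (4/5)*(-7)**2) = 392 + (3 + (4/5)*49) = 392 + (3 + 196/5) = 392 + 211/5 = 2171/5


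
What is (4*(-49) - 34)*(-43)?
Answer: 9890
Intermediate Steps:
(4*(-49) - 34)*(-43) = (-196 - 34)*(-43) = -230*(-43) = 9890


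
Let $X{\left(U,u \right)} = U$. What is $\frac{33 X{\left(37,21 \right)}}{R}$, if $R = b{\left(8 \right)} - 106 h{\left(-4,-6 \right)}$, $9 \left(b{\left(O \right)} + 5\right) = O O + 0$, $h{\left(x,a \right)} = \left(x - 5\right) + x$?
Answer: $\frac{10989}{12421} \approx 0.88471$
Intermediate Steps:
$h{\left(x,a \right)} = -5 + 2 x$ ($h{\left(x,a \right)} = \left(-5 + x\right) + x = -5 + 2 x$)
$b{\left(O \right)} = -5 + \frac{O^{2}}{9}$ ($b{\left(O \right)} = -5 + \frac{O O + 0}{9} = -5 + \frac{O^{2} + 0}{9} = -5 + \frac{O^{2}}{9}$)
$R = \frac{12421}{9}$ ($R = \left(-5 + \frac{8^{2}}{9}\right) - 106 \left(-5 + 2 \left(-4\right)\right) = \left(-5 + \frac{1}{9} \cdot 64\right) - 106 \left(-5 - 8\right) = \left(-5 + \frac{64}{9}\right) - -1378 = \frac{19}{9} + 1378 = \frac{12421}{9} \approx 1380.1$)
$\frac{33 X{\left(37,21 \right)}}{R} = \frac{33 \cdot 37}{\frac{12421}{9}} = 1221 \cdot \frac{9}{12421} = \frac{10989}{12421}$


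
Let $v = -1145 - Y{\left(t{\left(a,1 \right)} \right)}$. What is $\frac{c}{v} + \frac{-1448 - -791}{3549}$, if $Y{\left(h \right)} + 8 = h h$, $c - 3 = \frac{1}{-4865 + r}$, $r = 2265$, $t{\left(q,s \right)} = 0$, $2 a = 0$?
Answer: $- \frac{50510309}{269014200} \approx -0.18776$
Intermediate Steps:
$a = 0$ ($a = \frac{1}{2} \cdot 0 = 0$)
$c = \frac{7799}{2600}$ ($c = 3 + \frac{1}{-4865 + 2265} = 3 + \frac{1}{-2600} = 3 - \frac{1}{2600} = \frac{7799}{2600} \approx 2.9996$)
$Y{\left(h \right)} = -8 + h^{2}$ ($Y{\left(h \right)} = -8 + h h = -8 + h^{2}$)
$v = -1137$ ($v = -1145 - \left(-8 + 0^{2}\right) = -1145 - \left(-8 + 0\right) = -1145 - -8 = -1145 + 8 = -1137$)
$\frac{c}{v} + \frac{-1448 - -791}{3549} = \frac{7799}{2600 \left(-1137\right)} + \frac{-1448 - -791}{3549} = \frac{7799}{2600} \left(- \frac{1}{1137}\right) + \left(-1448 + 791\right) \frac{1}{3549} = - \frac{7799}{2956200} - \frac{219}{1183} = - \frac{50510309}{269014200}$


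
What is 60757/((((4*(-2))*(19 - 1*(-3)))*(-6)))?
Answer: 60757/1056 ≈ 57.535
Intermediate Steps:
60757/((((4*(-2))*(19 - 1*(-3)))*(-6))) = 60757/((-8*(19 + 3)*(-6))) = 60757/((-8*22*(-6))) = 60757/((-176*(-6))) = 60757/1056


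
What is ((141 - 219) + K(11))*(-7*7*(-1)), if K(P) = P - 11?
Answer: -3822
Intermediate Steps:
K(P) = -11 + P
((141 - 219) + K(11))*(-7*7*(-1)) = ((141 - 219) + (-11 + 11))*(-7*7*(-1)) = (-78 + 0)*(-49*(-1)) = -78*49 = -3822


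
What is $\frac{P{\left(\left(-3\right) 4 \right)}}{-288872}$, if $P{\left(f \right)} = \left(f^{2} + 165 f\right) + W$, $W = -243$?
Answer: $\frac{2079}{288872} \approx 0.007197$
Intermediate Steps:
$P{\left(f \right)} = -243 + f^{2} + 165 f$ ($P{\left(f \right)} = \left(f^{2} + 165 f\right) - 243 = -243 + f^{2} + 165 f$)
$\frac{P{\left(\left(-3\right) 4 \right)}}{-288872} = \frac{-243 + \left(\left(-3\right) 4\right)^{2} + 165 \left(\left(-3\right) 4\right)}{-288872} = \left(-243 + \left(-12\right)^{2} + 165 \left(-12\right)\right) \left(- \frac{1}{288872}\right) = \left(-243 + 144 - 1980\right) \left(- \frac{1}{288872}\right) = \left(-2079\right) \left(- \frac{1}{288872}\right) = \frac{2079}{288872}$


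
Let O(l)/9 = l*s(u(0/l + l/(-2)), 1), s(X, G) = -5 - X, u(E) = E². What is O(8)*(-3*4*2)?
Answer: 36288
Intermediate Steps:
O(l) = 9*l*(-5 - l²/4) (O(l) = 9*(l*(-5 - (0/l + l/(-2))²)) = 9*(l*(-5 - (0 + l*(-½))²)) = 9*(l*(-5 - (0 - l/2)²)) = 9*(l*(-5 - (-l/2)²)) = 9*(l*(-5 - l²/4)) = 9*l*(-5 - l²/4))
O(8)*(-3*4*2) = (-9/4*8*(20 + 8²))*(-3*4*2) = (-9/4*8*(20 + 64))*(-12*2) = -9/4*8*84*(-24) = -1512*(-24) = 36288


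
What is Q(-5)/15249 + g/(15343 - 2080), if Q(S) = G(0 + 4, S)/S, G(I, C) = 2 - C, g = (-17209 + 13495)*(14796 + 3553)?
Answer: -1731986178137/337079145 ≈ -5138.2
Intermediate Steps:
g = -68148186 (g = -3714*18349 = -68148186)
Q(S) = (2 - S)/S
Q(-5)/15249 + g/(15343 - 2080) = ((2 - 1*(-5))/(-5))/15249 - 68148186/(15343 - 2080) = -(2 + 5)/5*(1/15249) - 68148186/13263 = -1/5*7*(1/15249) - 68148186*1/13263 = -7/5*1/15249 - 22716062/4421 = -7/76245 - 22716062/4421 = -1731986178137/337079145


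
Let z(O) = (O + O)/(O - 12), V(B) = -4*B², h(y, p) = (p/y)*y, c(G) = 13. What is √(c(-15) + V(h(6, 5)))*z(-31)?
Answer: 62*I*√87/43 ≈ 13.449*I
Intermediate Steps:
h(y, p) = p
z(O) = 2*O/(-12 + O) (z(O) = (2*O)/(-12 + O) = 2*O/(-12 + O))
√(c(-15) + V(h(6, 5)))*z(-31) = √(13 - 4*5²)*(2*(-31)/(-12 - 31)) = √(13 - 4*25)*(2*(-31)/(-43)) = √(13 - 100)*(2*(-31)*(-1/43)) = √(-87)*(62/43) = (I*√87)*(62/43) = 62*I*√87/43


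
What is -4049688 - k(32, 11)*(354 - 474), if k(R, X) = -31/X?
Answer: -44550288/11 ≈ -4.0500e+6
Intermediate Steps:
-4049688 - k(32, 11)*(354 - 474) = -4049688 - (-31/11)*(354 - 474) = -4049688 - (-31*1/11)*(-120) = -4049688 - (-31)*(-120)/11 = -4049688 - 1*3720/11 = -4049688 - 3720/11 = -44550288/11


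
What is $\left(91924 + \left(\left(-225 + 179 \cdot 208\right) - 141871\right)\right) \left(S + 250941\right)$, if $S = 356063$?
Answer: $-7854631760$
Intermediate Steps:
$\left(91924 + \left(\left(-225 + 179 \cdot 208\right) - 141871\right)\right) \left(S + 250941\right) = \left(91924 + \left(\left(-225 + 179 \cdot 208\right) - 141871\right)\right) \left(356063 + 250941\right) = \left(91924 + \left(\left(-225 + 37232\right) - 141871\right)\right) 607004 = \left(91924 + \left(37007 - 141871\right)\right) 607004 = \left(91924 - 104864\right) 607004 = \left(-12940\right) 607004 = -7854631760$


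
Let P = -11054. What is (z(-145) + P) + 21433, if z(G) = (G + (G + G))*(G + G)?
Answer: 136529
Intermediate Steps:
z(G) = 6*G² (z(G) = (G + 2*G)*(2*G) = (3*G)*(2*G) = 6*G²)
(z(-145) + P) + 21433 = (6*(-145)² - 11054) + 21433 = (6*21025 - 11054) + 21433 = (126150 - 11054) + 21433 = 115096 + 21433 = 136529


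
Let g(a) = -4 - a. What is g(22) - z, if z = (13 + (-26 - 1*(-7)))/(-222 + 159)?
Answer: -548/21 ≈ -26.095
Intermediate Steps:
z = 2/21 (z = (13 + (-26 + 7))/(-63) = (13 - 19)*(-1/63) = -6*(-1/63) = 2/21 ≈ 0.095238)
g(22) - z = (-4 - 1*22) - 1*2/21 = (-4 - 22) - 2/21 = -26 - 2/21 = -548/21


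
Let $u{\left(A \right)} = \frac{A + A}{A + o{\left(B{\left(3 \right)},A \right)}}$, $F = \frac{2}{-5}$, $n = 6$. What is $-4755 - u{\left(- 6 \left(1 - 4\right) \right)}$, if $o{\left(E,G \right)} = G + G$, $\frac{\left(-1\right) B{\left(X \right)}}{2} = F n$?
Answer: $- \frac{14267}{3} \approx -4755.7$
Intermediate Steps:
$F = - \frac{2}{5}$ ($F = 2 \left(- \frac{1}{5}\right) = - \frac{2}{5} \approx -0.4$)
$B{\left(X \right)} = \frac{24}{5}$ ($B{\left(X \right)} = - 2 \left(\left(- \frac{2}{5}\right) 6\right) = \left(-2\right) \left(- \frac{12}{5}\right) = \frac{24}{5}$)
$o{\left(E,G \right)} = 2 G$
$u{\left(A \right)} = \frac{2}{3}$ ($u{\left(A \right)} = \frac{A + A}{A + 2 A} = \frac{2 A}{3 A} = 2 A \frac{1}{3 A} = \frac{2}{3}$)
$-4755 - u{\left(- 6 \left(1 - 4\right) \right)} = -4755 - \frac{2}{3} = - \frac{14267}{3}$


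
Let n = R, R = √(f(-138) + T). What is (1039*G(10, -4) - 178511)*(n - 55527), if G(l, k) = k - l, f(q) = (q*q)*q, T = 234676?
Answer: 10719876039 - 386114*I*√598349 ≈ 1.072e+10 - 2.9867e+8*I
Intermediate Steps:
f(q) = q³ (f(q) = q²*q = q³)
R = 2*I*√598349 (R = √((-138)³ + 234676) = √(-2628072 + 234676) = √(-2393396) = 2*I*√598349 ≈ 1547.1*I)
n = 2*I*√598349 ≈ 1547.1*I
(1039*G(10, -4) - 178511)*(n - 55527) = (1039*(-4 - 1*10) - 178511)*(2*I*√598349 - 55527) = (1039*(-4 - 10) - 178511)*(-55527 + 2*I*√598349) = (1039*(-14) - 178511)*(-55527 + 2*I*√598349) = (-14546 - 178511)*(-55527 + 2*I*√598349) = -193057*(-55527 + 2*I*√598349) = 10719876039 - 386114*I*√598349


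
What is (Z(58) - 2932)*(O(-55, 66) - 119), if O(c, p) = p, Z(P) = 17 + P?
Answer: 151421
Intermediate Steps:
(Z(58) - 2932)*(O(-55, 66) - 119) = ((17 + 58) - 2932)*(66 - 119) = (75 - 2932)*(-53) = -2857*(-53) = 151421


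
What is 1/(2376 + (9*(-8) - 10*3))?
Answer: 1/2274 ≈ 0.00043975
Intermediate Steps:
1/(2376 + (9*(-8) - 10*3)) = 1/(2376 + (-72 - 30)) = 1/(2376 - 102) = 1/2274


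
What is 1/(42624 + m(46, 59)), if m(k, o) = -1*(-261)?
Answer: 1/42885 ≈ 2.3318e-5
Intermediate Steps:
m(k, o) = 261
1/(42624 + m(46, 59)) = 1/(42624 + 261) = 1/42885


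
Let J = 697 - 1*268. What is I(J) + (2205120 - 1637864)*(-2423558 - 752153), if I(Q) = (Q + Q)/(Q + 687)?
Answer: -335068048136833/186 ≈ -1.8014e+12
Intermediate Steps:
J = 429 (J = 697 - 268 = 429)
I(Q) = 2*Q/(687 + Q) (I(Q) = (2*Q)/(687 + Q) = 2*Q/(687 + Q))
I(J) + (2205120 - 1637864)*(-2423558 - 752153) = 2*429/(687 + 429) + (2205120 - 1637864)*(-2423558 - 752153) = 2*429/1116 + 567256*(-3175711) = 2*429*(1/1116) - 1801441119016 = 143/186 - 1801441119016 = -335068048136833/186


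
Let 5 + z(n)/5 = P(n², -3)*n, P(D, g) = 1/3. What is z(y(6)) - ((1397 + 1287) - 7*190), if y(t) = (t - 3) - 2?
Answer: -4132/3 ≈ -1377.3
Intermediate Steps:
P(D, g) = ⅓
y(t) = -5 + t (y(t) = (-3 + t) - 2 = -5 + t)
z(n) = -25 + 5*n/3 (z(n) = -25 + 5*(n/3) = -25 + 5*n/3)
z(y(6)) - ((1397 + 1287) - 7*190) = (-25 + 5*(-5 + 6)/3) - ((1397 + 1287) - 7*190) = (-25 + (5/3)*1) - (2684 - 1330) = (-25 + 5/3) - 1*1354 = -70/3 - 1354 = -4132/3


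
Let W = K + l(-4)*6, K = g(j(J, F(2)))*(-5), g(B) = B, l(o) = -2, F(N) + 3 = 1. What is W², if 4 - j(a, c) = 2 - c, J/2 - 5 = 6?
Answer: 144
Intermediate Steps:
F(N) = -2 (F(N) = -3 + 1 = -2)
J = 22 (J = 10 + 2*6 = 10 + 12 = 22)
j(a, c) = 2 + c (j(a, c) = 4 - (2 - c) = 4 + (-2 + c) = 2 + c)
K = 0 (K = (2 - 2)*(-5) = 0*(-5) = 0)
W = -12 (W = 0 - 2*6 = 0 - 12 = -12)
W² = (-12)² = 144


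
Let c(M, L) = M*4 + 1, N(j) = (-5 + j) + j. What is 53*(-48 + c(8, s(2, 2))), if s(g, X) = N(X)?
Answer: -795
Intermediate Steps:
N(j) = -5 + 2*j
s(g, X) = -5 + 2*X
c(M, L) = 1 + 4*M (c(M, L) = 4*M + 1 = 1 + 4*M)
53*(-48 + c(8, s(2, 2))) = 53*(-48 + (1 + 4*8)) = 53*(-48 + (1 + 32)) = 53*(-48 + 33) = 53*(-15) = -795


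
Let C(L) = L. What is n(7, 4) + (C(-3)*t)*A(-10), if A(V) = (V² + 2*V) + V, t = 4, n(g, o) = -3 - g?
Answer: -850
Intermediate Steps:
A(V) = V² + 3*V
n(7, 4) + (C(-3)*t)*A(-10) = (-3 - 1*7) + (-3*4)*(-10*(3 - 10)) = (-3 - 7) - (-120)*(-7) = -10 - 12*70 = -10 - 840 = -850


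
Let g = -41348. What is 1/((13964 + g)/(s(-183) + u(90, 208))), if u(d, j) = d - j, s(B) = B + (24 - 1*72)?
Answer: 349/27384 ≈ 0.012745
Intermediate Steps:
s(B) = -48 + B (s(B) = B + (24 - 72) = B - 48 = -48 + B)
1/((13964 + g)/(s(-183) + u(90, 208))) = 1/((13964 - 41348)/((-48 - 183) + (90 - 1*208))) = 1/(-27384/(-231 + (90 - 208))) = 1/(-27384/(-231 - 118)) = 1/(-27384/(-349)) = 1/(-27384*(-1/349)) = 1/(27384/349) = 349/27384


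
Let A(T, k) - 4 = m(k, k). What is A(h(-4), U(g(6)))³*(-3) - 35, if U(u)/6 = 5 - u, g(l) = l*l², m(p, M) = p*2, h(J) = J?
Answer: 48467705821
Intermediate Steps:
m(p, M) = 2*p
g(l) = l³
U(u) = 30 - 6*u (U(u) = 6*(5 - u) = 30 - 6*u)
A(T, k) = 4 + 2*k
A(h(-4), U(g(6)))³*(-3) - 35 = (4 + 2*(30 - 6*6³))³*(-3) - 35 = (4 + 2*(30 - 6*216))³*(-3) - 35 = (4 + 2*(30 - 1296))³*(-3) - 35 = (4 + 2*(-1266))³*(-3) - 35 = (4 - 2532)³*(-3) - 35 = (-2528)³*(-3) - 35 = -16155901952*(-3) - 35 = 48467705856 - 35 = 48467705821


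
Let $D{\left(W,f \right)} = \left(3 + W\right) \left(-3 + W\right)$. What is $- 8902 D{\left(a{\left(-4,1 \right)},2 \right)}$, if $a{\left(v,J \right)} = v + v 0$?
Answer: $-62314$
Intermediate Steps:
$a{\left(v,J \right)} = v$ ($a{\left(v,J \right)} = v + 0 = v$)
$D{\left(W,f \right)} = \left(-3 + W\right) \left(3 + W\right)$
$- 8902 D{\left(a{\left(-4,1 \right)},2 \right)} = - 8902 \left(-9 + \left(-4\right)^{2}\right) = - 8902 \left(-9 + 16\right) = \left(-8902\right) 7 = -62314$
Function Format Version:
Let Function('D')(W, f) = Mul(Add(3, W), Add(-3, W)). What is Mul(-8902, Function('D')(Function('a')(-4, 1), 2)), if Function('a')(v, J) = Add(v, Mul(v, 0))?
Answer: -62314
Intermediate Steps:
Function('a')(v, J) = v (Function('a')(v, J) = Add(v, 0) = v)
Function('D')(W, f) = Mul(Add(-3, W), Add(3, W))
Mul(-8902, Function('D')(Function('a')(-4, 1), 2)) = Mul(-8902, Add(-9, Pow(-4, 2))) = Mul(-8902, Add(-9, 16)) = Mul(-8902, 7) = -62314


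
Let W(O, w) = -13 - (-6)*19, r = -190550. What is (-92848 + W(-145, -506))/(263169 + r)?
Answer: -92747/72619 ≈ -1.2772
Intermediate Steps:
W(O, w) = 101 (W(O, w) = -13 - 1*(-114) = -13 + 114 = 101)
(-92848 + W(-145, -506))/(263169 + r) = (-92848 + 101)/(263169 - 190550) = -92747/72619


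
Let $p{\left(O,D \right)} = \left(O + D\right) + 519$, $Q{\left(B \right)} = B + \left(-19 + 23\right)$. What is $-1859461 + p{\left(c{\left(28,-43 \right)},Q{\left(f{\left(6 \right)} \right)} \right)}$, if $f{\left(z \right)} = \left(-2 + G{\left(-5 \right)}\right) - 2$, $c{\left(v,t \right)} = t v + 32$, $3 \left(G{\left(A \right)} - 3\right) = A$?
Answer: $- \frac{5580338}{3} \approx -1.8601 \cdot 10^{6}$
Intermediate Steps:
$G{\left(A \right)} = 3 + \frac{A}{3}$
$c{\left(v,t \right)} = 32 + t v$
$f{\left(z \right)} = - \frac{8}{3}$ ($f{\left(z \right)} = \left(-2 + \left(3 + \frac{1}{3} \left(-5\right)\right)\right) - 2 = \left(-2 + \left(3 - \frac{5}{3}\right)\right) - 2 = \left(-2 + \frac{4}{3}\right) - 2 = - \frac{2}{3} - 2 = - \frac{8}{3}$)
$Q{\left(B \right)} = 4 + B$ ($Q{\left(B \right)} = B + 4 = 4 + B$)
$p{\left(O,D \right)} = 519 + D + O$ ($p{\left(O,D \right)} = \left(D + O\right) + 519 = 519 + D + O$)
$-1859461 + p{\left(c{\left(28,-43 \right)},Q{\left(f{\left(6 \right)} \right)} \right)} = -1859461 + \left(519 + \left(4 - \frac{8}{3}\right) + \left(32 - 1204\right)\right) = -1859461 + \left(519 + \frac{4}{3} + \left(32 - 1204\right)\right) = -1859461 + \left(519 + \frac{4}{3} - 1172\right) = -1859461 - \frac{1955}{3} = - \frac{5580338}{3}$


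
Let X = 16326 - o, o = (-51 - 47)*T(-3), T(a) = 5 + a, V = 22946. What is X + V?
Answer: 39468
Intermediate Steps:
o = -196 (o = (-51 - 47)*(5 - 3) = -98*2 = -196)
X = 16522 (X = 16326 - 1*(-196) = 16326 + 196 = 16522)
X + V = 16522 + 22946 = 39468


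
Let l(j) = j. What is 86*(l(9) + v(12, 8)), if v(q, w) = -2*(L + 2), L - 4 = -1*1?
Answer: -86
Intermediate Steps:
L = 3 (L = 4 - 1*1 = 4 - 1 = 3)
v(q, w) = -10 (v(q, w) = -2*(3 + 2) = -2*5 = -10)
86*(l(9) + v(12, 8)) = 86*(9 - 10) = 86*(-1) = -86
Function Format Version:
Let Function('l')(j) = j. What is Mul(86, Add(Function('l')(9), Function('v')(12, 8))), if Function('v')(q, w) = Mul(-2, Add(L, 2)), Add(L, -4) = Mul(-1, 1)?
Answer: -86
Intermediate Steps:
L = 3 (L = Add(4, Mul(-1, 1)) = Add(4, -1) = 3)
Function('v')(q, w) = -10 (Function('v')(q, w) = Mul(-2, Add(3, 2)) = Mul(-2, 5) = -10)
Mul(86, Add(Function('l')(9), Function('v')(12, 8))) = Mul(86, Add(9, -10)) = Mul(86, -1) = -86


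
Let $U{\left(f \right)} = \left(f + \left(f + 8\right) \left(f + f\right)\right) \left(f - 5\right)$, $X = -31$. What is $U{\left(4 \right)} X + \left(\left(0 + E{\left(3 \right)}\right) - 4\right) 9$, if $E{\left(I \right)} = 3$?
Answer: $3091$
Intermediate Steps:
$U{\left(f \right)} = \left(-5 + f\right) \left(f + 2 f \left(8 + f\right)\right)$ ($U{\left(f \right)} = \left(f + \left(8 + f\right) 2 f\right) \left(-5 + f\right) = \left(f + 2 f \left(8 + f\right)\right) \left(-5 + f\right) = \left(-5 + f\right) \left(f + 2 f \left(8 + f\right)\right)$)
$U{\left(4 \right)} X + \left(\left(0 + E{\left(3 \right)}\right) - 4\right) 9 = 4 \left(-85 + 2 \cdot 4^{2} + 7 \cdot 4\right) \left(-31\right) + \left(\left(0 + 3\right) - 4\right) 9 = 4 \left(-85 + 2 \cdot 16 + 28\right) \left(-31\right) + \left(3 - 4\right) 9 = 4 \left(-85 + 32 + 28\right) \left(-31\right) - 9 = 4 \left(-25\right) \left(-31\right) - 9 = \left(-100\right) \left(-31\right) - 9 = 3100 - 9 = 3091$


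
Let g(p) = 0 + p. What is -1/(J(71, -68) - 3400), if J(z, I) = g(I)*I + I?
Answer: -1/1156 ≈ -0.00086505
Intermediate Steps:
g(p) = p
J(z, I) = I + I² (J(z, I) = I*I + I = I² + I = I + I²)
-1/(J(71, -68) - 3400) = -1/(-68*(1 - 68) - 3400) = -1/(-68*(-67) - 3400) = -1/(4556 - 3400) = -1/1156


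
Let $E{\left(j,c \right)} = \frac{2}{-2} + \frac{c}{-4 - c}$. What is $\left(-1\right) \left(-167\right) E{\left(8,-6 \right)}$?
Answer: $-668$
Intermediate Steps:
$E{\left(j,c \right)} = -1 + \frac{c}{-4 - c}$ ($E{\left(j,c \right)} = 2 \left(- \frac{1}{2}\right) + \frac{c}{-4 - c} = -1 + \frac{c}{-4 - c}$)
$\left(-1\right) \left(-167\right) E{\left(8,-6 \right)} = \left(-1\right) \left(-167\right) \frac{2 \left(-2 - -6\right)}{4 - 6} = 167 \frac{2 \left(-2 + 6\right)}{-2} = 167 \cdot 2 \left(- \frac{1}{2}\right) 4 = 167 \left(-4\right) = -668$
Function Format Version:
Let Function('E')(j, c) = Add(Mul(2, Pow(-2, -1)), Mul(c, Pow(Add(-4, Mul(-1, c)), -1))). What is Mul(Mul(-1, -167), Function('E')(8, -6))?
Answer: -668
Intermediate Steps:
Function('E')(j, c) = Add(-1, Mul(c, Pow(Add(-4, Mul(-1, c)), -1))) (Function('E')(j, c) = Add(Mul(2, Rational(-1, 2)), Mul(c, Pow(Add(-4, Mul(-1, c)), -1))) = Add(-1, Mul(c, Pow(Add(-4, Mul(-1, c)), -1))))
Mul(Mul(-1, -167), Function('E')(8, -6)) = Mul(Mul(-1, -167), Mul(2, Pow(Add(4, -6), -1), Add(-2, Mul(-1, -6)))) = Mul(167, Mul(2, Pow(-2, -1), Add(-2, 6))) = Mul(167, Mul(2, Rational(-1, 2), 4)) = Mul(167, -4) = -668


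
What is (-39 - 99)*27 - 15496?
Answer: -19222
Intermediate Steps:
(-39 - 99)*27 - 15496 = -138*27 - 15496 = -3726 - 15496 = -19222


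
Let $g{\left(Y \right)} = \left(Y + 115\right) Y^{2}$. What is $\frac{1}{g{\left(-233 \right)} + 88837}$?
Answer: $- \frac{1}{6317265} \approx -1.583 \cdot 10^{-7}$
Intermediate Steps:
$g{\left(Y \right)} = Y^{2} \left(115 + Y\right)$ ($g{\left(Y \right)} = \left(115 + Y\right) Y^{2} = Y^{2} \left(115 + Y\right)$)
$\frac{1}{g{\left(-233 \right)} + 88837} = \frac{1}{\left(-233\right)^{2} \left(115 - 233\right) + 88837} = \frac{1}{54289 \left(-118\right) + 88837} = \frac{1}{-6406102 + 88837} = \frac{1}{-6317265} = - \frac{1}{6317265}$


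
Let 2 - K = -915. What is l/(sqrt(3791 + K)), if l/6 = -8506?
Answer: -25518*sqrt(1177)/1177 ≈ -743.80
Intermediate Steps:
K = 917 (K = 2 - 1*(-915) = 2 + 915 = 917)
l = -51036 (l = 6*(-8506) = -51036)
l/(sqrt(3791 + K)) = -51036/sqrt(3791 + 917) = -51036*sqrt(1177)/2354 = -25518*sqrt(1177)/1177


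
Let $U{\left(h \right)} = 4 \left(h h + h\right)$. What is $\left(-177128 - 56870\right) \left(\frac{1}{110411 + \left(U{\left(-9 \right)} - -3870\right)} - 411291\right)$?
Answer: $\frac{11026266224854844}{114569} \approx 9.6241 \cdot 10^{10}$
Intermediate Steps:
$U{\left(h \right)} = 4 h + 4 h^{2}$ ($U{\left(h \right)} = 4 \left(h^{2} + h\right) = 4 \left(h + h^{2}\right) = 4 h + 4 h^{2}$)
$\left(-177128 - 56870\right) \left(\frac{1}{110411 + \left(U{\left(-9 \right)} - -3870\right)} - 411291\right) = \left(-177128 - 56870\right) \left(\frac{1}{110411 + \left(4 \left(-9\right) \left(1 - 9\right) - -3870\right)} - 411291\right) = - 233998 \left(\frac{1}{110411 + \left(4 \left(-9\right) \left(-8\right) + 3870\right)} - 411291\right) = - 233998 \left(\frac{1}{110411 + \left(288 + 3870\right)} - 411291\right) = - 233998 \left(\frac{1}{110411 + 4158} - 411291\right) = - 233998 \left(\frac{1}{114569} - 411291\right) = \left(-233998\right) \left(- \frac{47121198578}{114569}\right) = \frac{11026266224854844}{114569}$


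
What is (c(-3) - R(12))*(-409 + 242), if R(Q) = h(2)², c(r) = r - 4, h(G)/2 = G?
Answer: 3841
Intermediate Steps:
h(G) = 2*G
c(r) = -4 + r
R(Q) = 16 (R(Q) = (2*2)² = 4² = 16)
(c(-3) - R(12))*(-409 + 242) = ((-4 - 3) - 1*16)*(-409 + 242) = (-7 - 16)*(-167) = -23*(-167) = 3841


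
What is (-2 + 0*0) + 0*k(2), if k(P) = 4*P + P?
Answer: -2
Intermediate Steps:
k(P) = 5*P
(-2 + 0*0) + 0*k(2) = (-2 + 0*0) + 0*(5*2) = (-2 + 0) + 0*10 = -2 + 0 = -2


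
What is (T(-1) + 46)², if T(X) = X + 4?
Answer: 2401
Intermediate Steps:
T(X) = 4 + X
(T(-1) + 46)² = ((4 - 1) + 46)² = (3 + 46)² = 49² = 2401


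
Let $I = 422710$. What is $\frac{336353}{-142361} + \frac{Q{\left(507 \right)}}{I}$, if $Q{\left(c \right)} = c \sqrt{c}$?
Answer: $- \frac{336353}{142361} + \frac{6591 \sqrt{3}}{422710} \approx -2.3357$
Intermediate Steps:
$Q{\left(c \right)} = c^{\frac{3}{2}}$
$\frac{336353}{-142361} + \frac{Q{\left(507 \right)}}{I} = \frac{336353}{-142361} + \frac{507^{\frac{3}{2}}}{422710} = 336353 \left(- \frac{1}{142361}\right) + 6591 \sqrt{3} \cdot \frac{1}{422710} = - \frac{336353}{142361} + \frac{6591 \sqrt{3}}{422710}$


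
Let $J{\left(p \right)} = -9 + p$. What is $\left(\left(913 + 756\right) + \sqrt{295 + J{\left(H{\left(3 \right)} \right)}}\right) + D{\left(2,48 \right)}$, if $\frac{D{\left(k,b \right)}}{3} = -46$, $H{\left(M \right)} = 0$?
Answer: $1531 + \sqrt{286} \approx 1547.9$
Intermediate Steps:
$D{\left(k,b \right)} = -138$ ($D{\left(k,b \right)} = 3 \left(-46\right) = -138$)
$\left(\left(913 + 756\right) + \sqrt{295 + J{\left(H{\left(3 \right)} \right)}}\right) + D{\left(2,48 \right)} = \left(\left(913 + 756\right) + \sqrt{295 + \left(-9 + 0\right)}\right) - 138 = \left(1669 + \sqrt{295 - 9}\right) - 138 = \left(1669 + \sqrt{286}\right) - 138 = 1531 + \sqrt{286}$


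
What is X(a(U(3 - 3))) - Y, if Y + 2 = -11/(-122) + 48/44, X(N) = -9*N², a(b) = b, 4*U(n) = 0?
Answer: 1099/1342 ≈ 0.81893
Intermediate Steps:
U(n) = 0 (U(n) = (¼)*0 = 0)
Y = -1099/1342 (Y = -2 + (-11/(-122) + 48/44) = -2 + (-11*(-1/122) + 48*(1/44)) = -2 + (11/122 + 12/11) = -2 + 1585/1342 = -1099/1342 ≈ -0.81893)
X(a(U(3 - 3))) - Y = -9*0² - 1*(-1099/1342) = -9*0 + 1099/1342 = 0 + 1099/1342 = 1099/1342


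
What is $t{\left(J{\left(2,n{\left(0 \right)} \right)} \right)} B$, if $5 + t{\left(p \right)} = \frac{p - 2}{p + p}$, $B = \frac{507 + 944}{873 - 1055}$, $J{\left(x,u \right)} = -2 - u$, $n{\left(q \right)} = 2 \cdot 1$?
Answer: $\frac{24667}{728} \approx 33.883$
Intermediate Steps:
$n{\left(q \right)} = 2$
$B = - \frac{1451}{182}$ ($B = \frac{1451}{-182} = 1451 \left(- \frac{1}{182}\right) = - \frac{1451}{182} \approx -7.9725$)
$t{\left(p \right)} = -5 + \frac{-2 + p}{2 p}$ ($t{\left(p \right)} = -5 + \frac{p - 2}{p + p} = -5 + \frac{-2 + p}{2 p}$)
$t{\left(J{\left(2,n{\left(0 \right)} \right)} \right)} B = \left(- \frac{9}{2} - \frac{1}{-2 - 2}\right) \left(- \frac{1451}{182}\right) = \left(- \frac{9}{2} - \frac{1}{-4}\right) \left(- \frac{1451}{182}\right) = \left(- \frac{9}{2} - - \frac{1}{4}\right) \left(- \frac{1451}{182}\right) = \left(- \frac{9}{2} + \frac{1}{4}\right) \left(- \frac{1451}{182}\right) = \left(- \frac{17}{4}\right) \left(- \frac{1451}{182}\right) = \frac{24667}{728}$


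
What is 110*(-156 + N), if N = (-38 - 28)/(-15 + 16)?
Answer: -24420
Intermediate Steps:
N = -66 (N = -66/1 = -66*1 = -66)
110*(-156 + N) = 110*(-156 - 66) = 110*(-222) = -24420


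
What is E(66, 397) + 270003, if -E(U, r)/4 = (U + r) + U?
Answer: 267887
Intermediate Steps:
E(U, r) = -8*U - 4*r (E(U, r) = -4*((U + r) + U) = -4*(r + 2*U) = -8*U - 4*r)
E(66, 397) + 270003 = (-8*66 - 4*397) + 270003 = (-528 - 1588) + 270003 = -2116 + 270003 = 267887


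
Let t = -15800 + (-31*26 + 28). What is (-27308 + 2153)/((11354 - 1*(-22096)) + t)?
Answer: -8385/5624 ≈ -1.4909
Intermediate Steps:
t = -16578 (t = -15800 + (-806 + 28) = -15800 - 778 = -16578)
(-27308 + 2153)/((11354 - 1*(-22096)) + t) = (-27308 + 2153)/((11354 - 1*(-22096)) - 16578) = -25155/((11354 + 22096) - 16578) = -25155/(33450 - 16578) = -25155/16872 = -25155*1/16872 = -8385/5624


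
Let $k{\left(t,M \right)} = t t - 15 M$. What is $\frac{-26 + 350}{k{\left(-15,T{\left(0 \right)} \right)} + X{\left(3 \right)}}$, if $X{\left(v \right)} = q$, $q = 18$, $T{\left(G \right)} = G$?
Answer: $\frac{4}{3} \approx 1.3333$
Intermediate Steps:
$X{\left(v \right)} = 18$
$k{\left(t,M \right)} = t^{2} - 15 M$
$\frac{-26 + 350}{k{\left(-15,T{\left(0 \right)} \right)} + X{\left(3 \right)}} = \frac{-26 + 350}{\left(\left(-15\right)^{2} - 0\right) + 18} = \frac{324}{\left(225 + 0\right) + 18} = \frac{324}{225 + 18} = \frac{324}{243} = 324 \cdot \frac{1}{243} = \frac{4}{3}$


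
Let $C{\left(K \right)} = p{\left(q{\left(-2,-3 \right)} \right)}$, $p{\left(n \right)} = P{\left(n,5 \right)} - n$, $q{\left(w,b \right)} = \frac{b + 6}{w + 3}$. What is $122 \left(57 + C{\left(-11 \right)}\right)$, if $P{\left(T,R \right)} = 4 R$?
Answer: $9028$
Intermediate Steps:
$q{\left(w,b \right)} = \frac{6 + b}{3 + w}$
$p{\left(n \right)} = 20 - n$ ($p{\left(n \right)} = 4 \cdot 5 - n = 20 - n$)
$C{\left(K \right)} = 17$ ($C{\left(K \right)} = 20 - \frac{6 - 3}{3 - 2} = 20 - 1^{-1} \cdot 3 = 20 - 1 \cdot 3 = 20 - 3 = 17$)
$122 \left(57 + C{\left(-11 \right)}\right) = 122 \left(57 + 17\right) = 122 \cdot 74 = 9028$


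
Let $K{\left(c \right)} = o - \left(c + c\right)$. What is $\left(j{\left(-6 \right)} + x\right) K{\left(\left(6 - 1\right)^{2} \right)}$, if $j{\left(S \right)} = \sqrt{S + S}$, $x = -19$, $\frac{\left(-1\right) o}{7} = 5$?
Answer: $1615 - 170 i \sqrt{3} \approx 1615.0 - 294.45 i$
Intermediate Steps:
$o = -35$ ($o = \left(-7\right) 5 = -35$)
$K{\left(c \right)} = -35 - 2 c$ ($K{\left(c \right)} = -35 - \left(c + c\right) = -35 - 2 c$)
$j{\left(S \right)} = \sqrt{2} \sqrt{S}$ ($j{\left(S \right)} = \sqrt{2 S} = \sqrt{2} \sqrt{S}$)
$\left(j{\left(-6 \right)} + x\right) K{\left(\left(6 - 1\right)^{2} \right)} = \left(\sqrt{2} \sqrt{-6} - 19\right) \left(-35 - 2 \left(6 - 1\right)^{2}\right) = \left(\sqrt{2} i \sqrt{6} - 19\right) \left(-35 - 2 \cdot 5^{2}\right) = \left(2 i \sqrt{3} - 19\right) \left(-35 - 50\right) = \left(-19 + 2 i \sqrt{3}\right) \left(-35 - 50\right) = \left(-19 + 2 i \sqrt{3}\right) \left(-85\right) = 1615 - 170 i \sqrt{3}$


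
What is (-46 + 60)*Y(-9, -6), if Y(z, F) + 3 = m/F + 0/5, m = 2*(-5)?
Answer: -56/3 ≈ -18.667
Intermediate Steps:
m = -10
Y(z, F) = -3 - 10/F (Y(z, F) = -3 + (-10/F + 0/5) = -3 + (-10/F + 0*(⅕)) = -3 + (-10/F + 0) = -3 - 10/F)
(-46 + 60)*Y(-9, -6) = (-46 + 60)*(-3 - 10/(-6)) = 14*(-3 - 10*(-⅙)) = 14*(-3 + 5/3) = 14*(-4/3) = -56/3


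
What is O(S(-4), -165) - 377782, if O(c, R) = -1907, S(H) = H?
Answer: -379689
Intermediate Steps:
O(S(-4), -165) - 377782 = -1907 - 377782 = -379689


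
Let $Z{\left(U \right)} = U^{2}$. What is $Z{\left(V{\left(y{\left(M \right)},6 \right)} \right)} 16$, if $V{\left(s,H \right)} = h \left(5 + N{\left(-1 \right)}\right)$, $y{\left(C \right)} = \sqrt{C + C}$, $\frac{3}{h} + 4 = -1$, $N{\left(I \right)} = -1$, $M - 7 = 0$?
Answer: $\frac{2304}{25} \approx 92.16$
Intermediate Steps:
$M = 7$ ($M = 7 + 0 = 7$)
$h = - \frac{3}{5}$ ($h = \frac{3}{-4 - 1} = \frac{3}{-5} = 3 \left(- \frac{1}{5}\right) = - \frac{3}{5} \approx -0.6$)
$y{\left(C \right)} = \sqrt{2} \sqrt{C}$ ($y{\left(C \right)} = \sqrt{2 C} = \sqrt{2} \sqrt{C}$)
$V{\left(s,H \right)} = - \frac{12}{5}$ ($V{\left(s,H \right)} = - \frac{3 \left(5 - 1\right)}{5} = \left(- \frac{3}{5}\right) 4 = - \frac{12}{5}$)
$Z{\left(V{\left(y{\left(M \right)},6 \right)} \right)} 16 = \left(- \frac{12}{5}\right)^{2} \cdot 16 = \frac{144}{25} \cdot 16 = \frac{2304}{25}$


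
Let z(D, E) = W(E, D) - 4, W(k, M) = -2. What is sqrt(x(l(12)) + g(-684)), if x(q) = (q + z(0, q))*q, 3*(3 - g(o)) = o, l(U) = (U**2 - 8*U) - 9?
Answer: sqrt(1518) ≈ 38.962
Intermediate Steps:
l(U) = -9 + U**2 - 8*U
z(D, E) = -6 (z(D, E) = -2 - 4 = -6)
g(o) = 3 - o/3
x(q) = q*(-6 + q) (x(q) = (q - 6)*q = (-6 + q)*q = q*(-6 + q))
sqrt(x(l(12)) + g(-684)) = sqrt((-9 + 12**2 - 8*12)*(-6 + (-9 + 12**2 - 8*12)) + (3 - 1/3*(-684))) = sqrt((-9 + 144 - 96)*(-6 + (-9 + 144 - 96)) + (3 + 228)) = sqrt(39*(-6 + 39) + 231) = sqrt(39*33 + 231) = sqrt(1287 + 231) = sqrt(1518)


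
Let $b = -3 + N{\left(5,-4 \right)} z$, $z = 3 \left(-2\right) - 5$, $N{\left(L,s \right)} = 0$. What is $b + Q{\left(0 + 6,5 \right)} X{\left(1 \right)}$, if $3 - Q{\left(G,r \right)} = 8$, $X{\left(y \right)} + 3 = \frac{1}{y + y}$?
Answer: $\frac{19}{2} \approx 9.5$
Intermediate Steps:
$z = -11$ ($z = -6 - 5 = -11$)
$X{\left(y \right)} = -3 + \frac{1}{2 y}$ ($X{\left(y \right)} = -3 + \frac{1}{y + y} = -3 + \frac{1}{2 y}$)
$b = -3$ ($b = -3 + 0 \left(-11\right) = -3 + 0 = -3$)
$Q{\left(G,r \right)} = -5$ ($Q{\left(G,r \right)} = 3 - 8 = -5$)
$b + Q{\left(0 + 6,5 \right)} X{\left(1 \right)} = -3 - 5 \left(-3 + \frac{1}{2 \cdot 1}\right) = -3 - 5 \left(-3 + \frac{1}{2} \cdot 1\right) = -3 - 5 \left(-3 + \frac{1}{2}\right) = -3 - - \frac{25}{2} = -3 + \frac{25}{2} = \frac{19}{2}$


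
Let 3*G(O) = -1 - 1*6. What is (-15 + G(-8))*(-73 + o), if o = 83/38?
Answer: 23322/19 ≈ 1227.5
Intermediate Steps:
G(O) = -7/3 (G(O) = (-1 - 1*6)/3 = (-1 - 6)/3 = (1/3)*(-7) = -7/3)
o = 83/38 (o = 83*(1/38) = 83/38 ≈ 2.1842)
(-15 + G(-8))*(-73 + o) = (-15 - 7/3)*(-73 + 83/38) = -52/3*(-2691/38) = 23322/19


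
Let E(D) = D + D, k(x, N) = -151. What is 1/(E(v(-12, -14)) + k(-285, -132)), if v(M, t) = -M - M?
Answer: -1/103 ≈ -0.0097087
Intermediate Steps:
v(M, t) = -2*M
E(D) = 2*D
1/(E(v(-12, -14)) + k(-285, -132)) = 1/(2*(-2*(-12)) - 151) = 1/(2*24 - 151) = 1/(48 - 151) = 1/(-103) = -1/103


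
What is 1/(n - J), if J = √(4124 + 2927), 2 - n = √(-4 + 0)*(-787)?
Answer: 1/(2 - √7051 + 1574*I) ≈ -3.2997e-5 - 0.00063361*I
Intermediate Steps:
n = 2 + 1574*I (n = 2 - √(-4 + 0)*(-787) = 2 - √(-4)*(-787) = 2 - 2*I*(-787) = 2 - (-1574)*I = 2 + 1574*I ≈ 2.0 + 1574.0*I)
J = √7051 ≈ 83.970
1/(n - J) = 1/((2 + 1574*I) - √7051) = 1/(2 - √7051 + 1574*I)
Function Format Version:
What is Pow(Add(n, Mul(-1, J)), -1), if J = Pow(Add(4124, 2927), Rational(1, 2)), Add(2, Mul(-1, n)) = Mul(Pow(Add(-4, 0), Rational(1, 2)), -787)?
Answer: Pow(Add(2, Mul(-1, Pow(7051, Rational(1, 2))), Mul(1574, I)), -1) ≈ Add(-3.2997e-5, Mul(-0.00063361, I))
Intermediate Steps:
n = Add(2, Mul(1574, I)) (n = Add(2, Mul(-1, Mul(Pow(Add(-4, 0), Rational(1, 2)), -787))) = Add(2, Mul(-1, Mul(Pow(-4, Rational(1, 2)), -787))) = Add(2, Mul(-1, Mul(Mul(2, I), -787))) = Add(2, Mul(-1, Mul(-1574, I))) = Add(2, Mul(1574, I)) ≈ Add(2.0000, Mul(1574.0, I)))
J = Pow(7051, Rational(1, 2)) ≈ 83.970
Pow(Add(n, Mul(-1, J)), -1) = Pow(Add(Add(2, Mul(1574, I)), Mul(-1, Pow(7051, Rational(1, 2)))), -1) = Pow(Add(2, Mul(-1, Pow(7051, Rational(1, 2))), Mul(1574, I)), -1)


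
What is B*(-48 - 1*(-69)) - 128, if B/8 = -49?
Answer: -8360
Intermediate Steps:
B = -392 (B = 8*(-49) = -392)
B*(-48 - 1*(-69)) - 128 = -392*(-48 - 1*(-69)) - 128 = -392*(-48 + 69) - 128 = -392*21 - 128 = -8232 - 128 = -8360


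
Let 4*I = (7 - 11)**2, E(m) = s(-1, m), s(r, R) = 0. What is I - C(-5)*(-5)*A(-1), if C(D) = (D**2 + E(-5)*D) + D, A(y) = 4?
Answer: 404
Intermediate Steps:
E(m) = 0
C(D) = D + D**2 (C(D) = (D**2 + 0*D) + D = (D**2 + 0) + D = D**2 + D = D + D**2)
I = 4 (I = (7 - 11)**2/4 = (1/4)*(-4)**2 = (1/4)*16 = 4)
I - C(-5)*(-5)*A(-1) = 4 - -5*(1 - 5)*(-5)*4 = 4 - -5*(-4)*(-5)*4 = 4 - 20*(-5)*4 = 4 - (-100)*4 = 4 - 1*(-400) = 4 + 400 = 404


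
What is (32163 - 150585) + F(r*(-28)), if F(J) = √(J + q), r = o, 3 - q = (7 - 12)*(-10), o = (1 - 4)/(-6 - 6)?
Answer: -118422 + 3*I*√6 ≈ -1.1842e+5 + 7.3485*I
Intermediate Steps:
o = ¼ (o = -3/(-12) = -3*(-1/12) = ¼ ≈ 0.25000)
q = -47 (q = 3 - (7 - 12)*(-10) = 3 - (-5)*(-10) = 3 - 1*50 = 3 - 50 = -47)
r = ¼ ≈ 0.25000
F(J) = √(-47 + J) (F(J) = √(J - 47) = √(-47 + J))
(32163 - 150585) + F(r*(-28)) = (32163 - 150585) + √(-47 + (¼)*(-28)) = -118422 + √(-47 - 7) = -118422 + √(-54) = -118422 + 3*I*√6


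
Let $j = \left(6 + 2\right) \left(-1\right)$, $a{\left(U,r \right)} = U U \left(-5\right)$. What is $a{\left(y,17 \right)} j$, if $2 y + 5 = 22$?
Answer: $2890$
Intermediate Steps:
$y = \frac{17}{2}$ ($y = - \frac{5}{2} + \frac{1}{2} \cdot 22 = - \frac{5}{2} + 11 = \frac{17}{2} \approx 8.5$)
$a{\left(U,r \right)} = - 5 U^{2}$ ($a{\left(U,r \right)} = U^{2} \left(-5\right) = - 5 U^{2}$)
$j = -8$ ($j = 8 \left(-1\right) = -8$)
$a{\left(y,17 \right)} j = - 5 \left(\frac{17}{2}\right)^{2} \left(-8\right) = \left(-5\right) \frac{289}{4} \left(-8\right) = \left(- \frac{1445}{4}\right) \left(-8\right) = 2890$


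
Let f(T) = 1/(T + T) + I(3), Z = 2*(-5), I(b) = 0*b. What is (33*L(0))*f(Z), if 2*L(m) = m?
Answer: 0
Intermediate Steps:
L(m) = m/2
I(b) = 0
Z = -10
f(T) = 1/(2*T) (f(T) = 1/(T + T) + 0 = 1/(2*T) + 0 = 1/(2*T))
(33*L(0))*f(Z) = (33*((½)*0))*((½)/(-10)) = (33*0)*((½)*(-⅒)) = 0*(-1/20) = 0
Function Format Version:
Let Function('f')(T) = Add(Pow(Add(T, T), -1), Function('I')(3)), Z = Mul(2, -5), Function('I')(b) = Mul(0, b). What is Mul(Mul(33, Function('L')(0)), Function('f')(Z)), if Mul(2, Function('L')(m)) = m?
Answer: 0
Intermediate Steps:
Function('L')(m) = Mul(Rational(1, 2), m)
Function('I')(b) = 0
Z = -10
Function('f')(T) = Mul(Rational(1, 2), Pow(T, -1)) (Function('f')(T) = Add(Pow(Add(T, T), -1), 0) = Add(Pow(Mul(2, T), -1), 0) = Add(Mul(Rational(1, 2), Pow(T, -1)), 0) = Mul(Rational(1, 2), Pow(T, -1)))
Mul(Mul(33, Function('L')(0)), Function('f')(Z)) = Mul(Mul(33, Mul(Rational(1, 2), 0)), Mul(Rational(1, 2), Pow(-10, -1))) = Mul(Mul(33, 0), Mul(Rational(1, 2), Rational(-1, 10))) = Mul(0, Rational(-1, 20)) = 0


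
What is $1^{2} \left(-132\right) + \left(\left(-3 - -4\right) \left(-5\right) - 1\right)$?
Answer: $-138$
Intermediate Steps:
$1^{2} \left(-132\right) + \left(\left(-3 - -4\right) \left(-5\right) - 1\right) = 1 \left(-132\right) + \left(\left(-3 + 4\right) \left(-5\right) - 1\right) = -132 + \left(1 \left(-5\right) - 1\right) = -132 - 6 = -138$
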